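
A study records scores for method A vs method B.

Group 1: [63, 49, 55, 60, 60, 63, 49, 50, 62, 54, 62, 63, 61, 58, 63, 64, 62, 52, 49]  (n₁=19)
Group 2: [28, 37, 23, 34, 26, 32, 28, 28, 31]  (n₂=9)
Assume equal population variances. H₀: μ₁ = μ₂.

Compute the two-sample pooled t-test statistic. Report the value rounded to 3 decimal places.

test statistic = 13.282

x̄₁=57.842, s₁=5.620, n₁=19
x̄₂=29.667, s₂=4.272, n₂=9
s_p² = [18·5.620² + 8·4.272²]/26 = 27.4818
SE = √(s_p²·(1/19+1/9)) = 2.1213
t = (57.842−29.667)/2.1213 = 13.2821
df = 26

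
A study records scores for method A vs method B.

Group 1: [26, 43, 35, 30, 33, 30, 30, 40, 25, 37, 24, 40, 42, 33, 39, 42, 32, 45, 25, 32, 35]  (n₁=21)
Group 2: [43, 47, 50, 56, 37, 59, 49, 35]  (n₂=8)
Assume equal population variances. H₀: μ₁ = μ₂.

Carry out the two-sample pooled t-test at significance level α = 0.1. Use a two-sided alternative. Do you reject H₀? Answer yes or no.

x̄₁=34.190, s₁=6.408, n₁=21
x̄₂=47.000, s₂=8.435, n₂=8
s_p² = [20·6.408² + 7·8.435²]/27 = 48.8607
SE = √(s_p²·(1/21+1/8)) = 2.9042
t = (34.190−47.000)/2.9042 = -4.4107
df = 27
p-value (two-sided) = 0.00015
At α=0.1: p < α → reject H₀

reject H₀: yes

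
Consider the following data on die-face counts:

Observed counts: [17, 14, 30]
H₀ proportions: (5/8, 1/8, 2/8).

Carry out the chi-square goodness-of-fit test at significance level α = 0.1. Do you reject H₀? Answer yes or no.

reject H₀: yes

n = 61; E_i = n·p_i = [38.12, 7.62, 15.25]
χ² = (17−38.12)²/38.12 + (14−7.62)²/7.62 + (30−15.25)²/15.25 = 31.3016
df = 2
p-value (upper-tail) = 0.00000
At α=0.1: p < α → reject H₀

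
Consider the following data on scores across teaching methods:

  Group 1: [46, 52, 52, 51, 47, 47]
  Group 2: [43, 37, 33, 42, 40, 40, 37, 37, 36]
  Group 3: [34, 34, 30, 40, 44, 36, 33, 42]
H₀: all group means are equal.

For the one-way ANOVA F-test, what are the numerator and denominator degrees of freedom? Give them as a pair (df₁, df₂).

degrees of freedom = [2, 20]

k = 3 groups, N = 23 total
df = (k−1, N−k) = (3−1, 23−3) = (2, 20)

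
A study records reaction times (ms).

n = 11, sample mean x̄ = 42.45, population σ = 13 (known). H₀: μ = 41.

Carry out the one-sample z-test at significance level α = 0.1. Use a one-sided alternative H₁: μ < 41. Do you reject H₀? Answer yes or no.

SE = σ/√n = 13/√11 = 3.9196
z = (x̄−μ₀)/SE = (42.45−41)/3.9196 = 0.3699
p-value (one-sided, H₁ less) = 0.64428
At α=0.1: p ≥ α → fail to reject H₀

reject H₀: no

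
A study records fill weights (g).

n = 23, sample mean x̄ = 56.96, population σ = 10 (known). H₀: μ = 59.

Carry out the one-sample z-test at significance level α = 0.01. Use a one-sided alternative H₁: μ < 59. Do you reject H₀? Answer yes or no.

reject H₀: no

SE = σ/√n = 10/√23 = 2.0851
z = (x̄−μ₀)/SE = (56.96−59)/2.0851 = -0.9783
p-value (one-sided, H₁ less) = 0.16395
At α=0.01: p ≥ α → fail to reject H₀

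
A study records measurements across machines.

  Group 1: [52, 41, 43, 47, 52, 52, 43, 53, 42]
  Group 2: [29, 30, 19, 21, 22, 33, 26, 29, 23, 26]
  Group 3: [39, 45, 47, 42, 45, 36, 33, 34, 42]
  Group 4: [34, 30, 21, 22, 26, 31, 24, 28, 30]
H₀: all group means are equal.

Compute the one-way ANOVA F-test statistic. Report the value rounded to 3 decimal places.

test statistic = 43.808

Group means [47.22, 25.80, 40.33, 27.33], grand mean 34.919
SSB = Σnᵢ(x̄ᵢ−x̄)² = 2975.601; SSW = ΣΣ(x−x̄ᵢ)² = 747.156
MSB = 2975.601/3 = 991.8671; MSW = 747.156/33 = 22.6411
F = MSB/MSW = 43.8083
df = (3, 33)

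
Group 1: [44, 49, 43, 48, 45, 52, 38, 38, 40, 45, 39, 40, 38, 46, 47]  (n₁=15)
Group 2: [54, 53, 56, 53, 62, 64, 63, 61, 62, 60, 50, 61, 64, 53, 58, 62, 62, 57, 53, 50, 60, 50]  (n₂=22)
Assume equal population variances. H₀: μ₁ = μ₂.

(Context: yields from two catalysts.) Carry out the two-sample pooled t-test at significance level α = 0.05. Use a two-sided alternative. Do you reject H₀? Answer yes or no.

x̄₁=43.467, s₁=4.486, n₁=15
x̄₂=57.636, s₂=4.865, n₂=22
s_p² = [14·4.486² + 21·4.865²]/35 = 22.2521
SE = √(s_p²·(1/15+1/22)) = 1.5795
t = (43.467−57.636)/1.5795 = -8.9708
df = 35
p-value (two-sided) = 0.00000
At α=0.05: p < α → reject H₀

reject H₀: yes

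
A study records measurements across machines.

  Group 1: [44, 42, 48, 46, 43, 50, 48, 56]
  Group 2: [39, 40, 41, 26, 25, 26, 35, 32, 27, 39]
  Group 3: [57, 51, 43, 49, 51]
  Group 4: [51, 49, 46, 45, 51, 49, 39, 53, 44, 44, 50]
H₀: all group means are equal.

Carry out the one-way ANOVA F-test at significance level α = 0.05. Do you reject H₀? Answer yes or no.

Group means [47.12, 33.00, 50.20, 47.36], grand mean 43.500
SSB = Σnᵢ(x̄ᵢ−x̄)² = 1596.280; SSW = ΣΣ(x−x̄ᵢ)² = 802.220
MSB = 1596.280/3 = 532.0932; MSW = 802.220/30 = 26.7407
F = MSB/MSW = 19.8983
df = (3, 30)
p-value (upper-tail) = 0.00000
At α=0.05: p < α → reject H₀

reject H₀: yes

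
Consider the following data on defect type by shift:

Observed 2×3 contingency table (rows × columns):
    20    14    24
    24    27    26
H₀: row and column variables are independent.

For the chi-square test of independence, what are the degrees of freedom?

degrees of freedom = 2

df = (r−1)(c−1) = (2−1)·(3−1) = 2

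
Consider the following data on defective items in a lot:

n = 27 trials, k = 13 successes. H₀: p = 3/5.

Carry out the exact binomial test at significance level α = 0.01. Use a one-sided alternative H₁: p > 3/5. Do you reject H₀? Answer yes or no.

reject H₀: no

Exact binomial: n=27, k=13, p₀=3/5=0.6000
P(X≥13) from Σ C(n,i)·p₀^i·(1−p₀)^(n−i)
p-value (one-sided, H₁ greater) = 0.92567
At α=0.01: p ≥ α → fail to reject H₀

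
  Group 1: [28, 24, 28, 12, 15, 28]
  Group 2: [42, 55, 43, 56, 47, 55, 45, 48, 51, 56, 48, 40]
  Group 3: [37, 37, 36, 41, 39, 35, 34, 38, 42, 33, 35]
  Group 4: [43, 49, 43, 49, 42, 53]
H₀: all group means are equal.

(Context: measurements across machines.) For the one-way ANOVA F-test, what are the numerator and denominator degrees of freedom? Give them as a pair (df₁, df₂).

k = 4 groups, N = 35 total
df = (k−1, N−k) = (4−1, 35−4) = (3, 31)

degrees of freedom = [3, 31]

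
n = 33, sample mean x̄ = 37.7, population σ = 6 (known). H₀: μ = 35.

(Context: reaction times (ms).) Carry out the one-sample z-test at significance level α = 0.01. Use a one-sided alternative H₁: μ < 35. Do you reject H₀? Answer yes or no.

SE = σ/√n = 6/√33 = 1.0445
z = (x̄−μ₀)/SE = (37.7−35)/1.0445 = 2.5851
p-value (one-sided, H₁ less) = 0.99513
At α=0.01: p ≥ α → fail to reject H₀

reject H₀: no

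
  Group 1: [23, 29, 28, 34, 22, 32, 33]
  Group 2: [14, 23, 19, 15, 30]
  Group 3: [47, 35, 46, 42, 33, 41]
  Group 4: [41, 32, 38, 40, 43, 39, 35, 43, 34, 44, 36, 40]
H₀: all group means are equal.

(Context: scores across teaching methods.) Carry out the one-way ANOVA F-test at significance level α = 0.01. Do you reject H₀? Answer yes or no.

reject H₀: yes

Group means [28.71, 20.20, 40.67, 38.75], grand mean 33.700
SSB = Σnᵢ(x̄ᵢ−x̄)² = 1682.488; SSW = ΣΣ(x−x̄ᵢ)² = 629.812
MSB = 1682.488/3 = 560.8294; MSW = 629.812/26 = 24.2235
F = MSB/MSW = 23.1523
df = (3, 26)
p-value (upper-tail) = 0.00000
At α=0.01: p < α → reject H₀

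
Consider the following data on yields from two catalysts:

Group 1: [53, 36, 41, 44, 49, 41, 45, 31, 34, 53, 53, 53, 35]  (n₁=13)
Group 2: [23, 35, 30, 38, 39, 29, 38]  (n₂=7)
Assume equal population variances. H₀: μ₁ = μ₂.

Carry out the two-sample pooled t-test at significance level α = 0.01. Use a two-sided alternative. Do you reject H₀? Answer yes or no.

x̄₁=43.692, s₁=8.066, n₁=13
x̄₂=33.143, s₂=5.984, n₂=7
s_p² = [12·8.066² + 6·5.984²]/18 = 55.3126
SE = √(s_p²·(1/13+1/7)) = 3.4866
t = (43.692−33.143)/3.4866 = 3.0257
df = 18
p-value (two-sided) = 0.00727
At α=0.01: p < α → reject H₀

reject H₀: yes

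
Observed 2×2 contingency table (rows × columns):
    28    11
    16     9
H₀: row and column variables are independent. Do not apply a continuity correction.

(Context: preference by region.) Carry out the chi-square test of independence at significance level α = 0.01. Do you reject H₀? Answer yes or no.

Row totals [39, 25], col totals [44, 20], n=64
χ² = (28−26.81)²/26.81 + (11−12.19)²/12.19 + (16−17.19)²/17.19 + (9−7.81)²/7.81 = 0.4308
df = 1
p-value (upper-tail) = 0.51158
At α=0.01: p ≥ α → fail to reject H₀

reject H₀: no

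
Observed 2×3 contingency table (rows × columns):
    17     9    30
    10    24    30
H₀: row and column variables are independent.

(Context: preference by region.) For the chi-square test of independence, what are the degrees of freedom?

degrees of freedom = 2

df = (r−1)(c−1) = (2−1)·(3−1) = 2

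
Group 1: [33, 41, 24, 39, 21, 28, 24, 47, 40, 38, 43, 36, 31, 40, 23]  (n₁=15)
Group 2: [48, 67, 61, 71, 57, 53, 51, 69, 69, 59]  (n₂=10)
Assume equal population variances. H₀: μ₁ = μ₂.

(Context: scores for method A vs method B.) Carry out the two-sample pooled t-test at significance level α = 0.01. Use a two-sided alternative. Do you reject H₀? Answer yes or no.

x̄₁=33.867, s₁=8.245, n₁=15
x̄₂=60.500, s₂=8.263, n₂=10
s_p² = [14·8.245² + 9·8.263²]/23 = 68.0971
SE = √(s_p²·(1/15+1/10)) = 3.3689
t = (33.867−60.500)/3.3689 = -7.9056
df = 23
p-value (two-sided) = 0.00000
At α=0.01: p < α → reject H₀

reject H₀: yes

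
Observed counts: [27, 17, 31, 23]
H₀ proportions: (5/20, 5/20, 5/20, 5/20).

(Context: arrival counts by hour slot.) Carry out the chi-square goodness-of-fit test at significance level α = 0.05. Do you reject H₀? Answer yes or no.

reject H₀: no

n = 98; E_i = n·p_i = [24.50, 24.50, 24.50, 24.50]
χ² = (27−24.50)²/24.50 + (17−24.50)²/24.50 + (31−24.50)²/24.50 + (23−24.50)²/24.50 = 4.3673
df = 3
p-value (upper-tail) = 0.22443
At α=0.05: p ≥ α → fail to reject H₀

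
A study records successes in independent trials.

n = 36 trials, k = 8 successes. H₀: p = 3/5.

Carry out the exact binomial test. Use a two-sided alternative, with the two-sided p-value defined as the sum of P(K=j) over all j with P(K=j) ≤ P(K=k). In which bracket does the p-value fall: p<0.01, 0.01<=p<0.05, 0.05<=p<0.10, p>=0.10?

p-value bracket: p<0.01

Exact binomial: n=36, k=8, p₀=3/5=0.6000
P(X=j) = C(n,j)·p₀^j·(1−p₀)^(n−j); p = Σ P(X=j) over j with P(X=j) ≤ P(X=8)
p-value (two-sided) = 0.00001
→ bracket: p<0.01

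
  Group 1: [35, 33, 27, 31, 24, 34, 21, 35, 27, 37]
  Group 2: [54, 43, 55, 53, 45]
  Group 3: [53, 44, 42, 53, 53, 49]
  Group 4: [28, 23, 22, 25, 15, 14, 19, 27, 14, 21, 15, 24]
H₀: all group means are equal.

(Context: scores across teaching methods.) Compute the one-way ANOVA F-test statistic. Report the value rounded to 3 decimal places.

test statistic = 59.829

Group means [30.40, 50.00, 49.00, 20.58], grand mean 33.182
SSB = Σnᵢ(x̄ᵢ−x̄)² = 4897.592; SSW = ΣΣ(x−x̄ᵢ)² = 791.317
MSB = 4897.592/3 = 1632.5308; MSW = 791.317/29 = 27.2868
F = MSB/MSW = 59.8286
df = (3, 29)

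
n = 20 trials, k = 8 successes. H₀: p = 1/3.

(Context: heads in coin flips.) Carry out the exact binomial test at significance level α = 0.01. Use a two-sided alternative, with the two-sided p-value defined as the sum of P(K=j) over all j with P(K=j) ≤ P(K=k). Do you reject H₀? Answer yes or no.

Exact binomial: n=20, k=8, p₀=1/3=0.3333
P(X=j) = C(n,j)·p₀^j·(1−p₀)^(n−j); p = Σ P(X=j) over j with P(X=j) ≤ P(X=8)
p-value (two-sided) = 0.63574
At α=0.01: p ≥ α → fail to reject H₀

reject H₀: no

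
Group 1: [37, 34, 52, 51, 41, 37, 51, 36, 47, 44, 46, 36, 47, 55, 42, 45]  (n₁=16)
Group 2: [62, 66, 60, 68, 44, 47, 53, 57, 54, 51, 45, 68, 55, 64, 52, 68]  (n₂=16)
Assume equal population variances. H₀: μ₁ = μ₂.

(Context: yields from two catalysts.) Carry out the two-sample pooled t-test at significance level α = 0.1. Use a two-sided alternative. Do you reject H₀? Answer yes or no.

x̄₁=43.812, s₁=6.555, n₁=16
x̄₂=57.125, s₂=8.286, n₂=16
s_p² = [15·6.555² + 15·8.286²]/30 = 55.8062
SE = √(s_p²·(1/16+1/16)) = 2.6412
t = (43.812−57.125)/2.6412 = -5.0404
df = 30
p-value (two-sided) = 0.00002
At α=0.1: p < α → reject H₀

reject H₀: yes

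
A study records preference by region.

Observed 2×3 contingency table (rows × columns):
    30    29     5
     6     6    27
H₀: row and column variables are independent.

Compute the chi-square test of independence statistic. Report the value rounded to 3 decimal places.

Row totals [64, 39], col totals [36, 35, 32], n=103
χ² = (30−22.37)²/22.37 + (29−21.75)²/21.75 + (5−19.88)²/19.88 + (6−13.63)²/13.63 + (6−13.25)²/13.25 + (27−12.12)²/12.12 = 42.6861
df = 2

test statistic = 42.686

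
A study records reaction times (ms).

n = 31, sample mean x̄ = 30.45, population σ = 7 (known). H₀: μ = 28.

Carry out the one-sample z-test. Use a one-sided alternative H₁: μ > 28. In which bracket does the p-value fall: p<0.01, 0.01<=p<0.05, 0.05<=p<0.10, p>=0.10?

p-value bracket: 0.01<=p<0.05

SE = σ/√n = 7/√31 = 1.2572
z = (x̄−μ₀)/SE = (30.45−28)/1.2572 = 1.9487
p-value (one-sided, H₁ greater) = 0.02566
→ bracket: 0.01<=p<0.05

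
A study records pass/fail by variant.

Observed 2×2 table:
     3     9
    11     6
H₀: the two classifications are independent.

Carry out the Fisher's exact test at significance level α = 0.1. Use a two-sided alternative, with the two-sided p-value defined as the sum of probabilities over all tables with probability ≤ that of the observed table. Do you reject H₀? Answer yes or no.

Margins: r₁=12, r₂=17, c₁=14, c₂=15, n=29
p_obs = C(12,3)·C(17,11)/C(29,14); sum pmf over tables with pmf ≤ p_obs
p-value (two-sided) = 0.06043
At α=0.1: p < α → reject H₀

reject H₀: yes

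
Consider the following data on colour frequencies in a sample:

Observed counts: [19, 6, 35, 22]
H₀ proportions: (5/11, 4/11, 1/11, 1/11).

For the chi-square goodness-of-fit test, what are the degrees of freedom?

df = k − 1 = 4 − 1 = 3

degrees of freedom = 3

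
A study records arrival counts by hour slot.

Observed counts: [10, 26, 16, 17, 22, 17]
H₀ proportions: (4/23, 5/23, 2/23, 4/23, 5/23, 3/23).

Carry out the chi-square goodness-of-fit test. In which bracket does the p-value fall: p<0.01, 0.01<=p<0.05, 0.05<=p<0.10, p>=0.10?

n = 108; E_i = n·p_i = [18.78, 23.48, 9.39, 18.78, 23.48, 14.09]
χ² = (10−18.78)²/18.78 + (26−23.48)²/23.48 + (16−9.39)²/9.39 + (17−18.78)²/18.78 + (22−23.48)²/23.48 + (17−14.09)²/14.09 = 9.8927
df = 5
p-value (upper-tail) = 0.07833
→ bracket: 0.05<=p<0.10

p-value bracket: 0.05<=p<0.10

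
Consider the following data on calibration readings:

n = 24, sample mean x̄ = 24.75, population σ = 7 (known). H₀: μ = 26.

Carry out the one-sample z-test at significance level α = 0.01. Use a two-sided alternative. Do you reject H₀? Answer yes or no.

reject H₀: no

SE = σ/√n = 7/√24 = 1.4289
z = (x̄−μ₀)/SE = (24.75−26)/1.4289 = -0.8748
p-value (two-sided) = 0.38167
At α=0.01: p ≥ α → fail to reject H₀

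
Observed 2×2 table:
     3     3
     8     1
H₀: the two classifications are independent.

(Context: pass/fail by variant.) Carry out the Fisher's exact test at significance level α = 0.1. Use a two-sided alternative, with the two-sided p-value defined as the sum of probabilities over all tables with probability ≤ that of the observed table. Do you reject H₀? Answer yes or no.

reject H₀: no

Margins: r₁=6, r₂=9, c₁=11, c₂=4, n=15
p_obs = C(6,3)·C(9,8)/C(15,11); sum pmf over tables with pmf ≤ p_obs
p-value (two-sided) = 0.23516
At α=0.1: p ≥ α → fail to reject H₀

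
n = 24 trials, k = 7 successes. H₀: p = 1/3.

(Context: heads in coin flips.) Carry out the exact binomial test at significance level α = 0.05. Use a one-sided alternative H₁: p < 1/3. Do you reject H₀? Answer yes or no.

reject H₀: no

Exact binomial: n=24, k=7, p₀=1/3=0.3333
P(X≤7) from Σ C(n,i)·p₀^i·(1−p₀)^(n−i)
p-value (one-sided, H₁ less) = 0.42380
At α=0.05: p ≥ α → fail to reject H₀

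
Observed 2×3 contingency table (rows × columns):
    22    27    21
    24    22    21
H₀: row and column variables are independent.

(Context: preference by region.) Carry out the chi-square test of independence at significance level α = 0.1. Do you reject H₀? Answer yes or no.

Row totals [70, 67], col totals [46, 49, 42], n=137
χ² = (22−23.50)²/23.50 + (27−25.04)²/25.04 + (21−21.46)²/21.46 + (24−22.50)²/22.50 + (22−23.96)²/23.96 + (21−20.54)²/20.54 = 0.5317
df = 2
p-value (upper-tail) = 0.76655
At α=0.1: p ≥ α → fail to reject H₀

reject H₀: no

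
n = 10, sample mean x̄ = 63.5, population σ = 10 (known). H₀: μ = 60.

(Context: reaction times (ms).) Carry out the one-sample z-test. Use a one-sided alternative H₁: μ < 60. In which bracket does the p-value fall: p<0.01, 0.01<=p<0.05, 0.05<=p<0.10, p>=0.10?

p-value bracket: p>=0.10

SE = σ/√n = 10/√10 = 3.1623
z = (x̄−μ₀)/SE = (63.5−60)/3.1623 = 1.1068
p-value (one-sided, H₁ less) = 0.86581
→ bracket: p>=0.10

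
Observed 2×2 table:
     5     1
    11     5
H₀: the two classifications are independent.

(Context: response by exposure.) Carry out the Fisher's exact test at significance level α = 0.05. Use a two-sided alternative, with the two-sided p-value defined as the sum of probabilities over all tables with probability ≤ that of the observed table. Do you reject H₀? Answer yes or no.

Margins: r₁=6, r₂=16, c₁=16, c₂=6, n=22
p_obs = C(6,5)·C(16,11)/C(22,16); sum pmf over tables with pmf ≤ p_obs
p-value (two-sided) = 0.63411
At α=0.05: p ≥ α → fail to reject H₀

reject H₀: no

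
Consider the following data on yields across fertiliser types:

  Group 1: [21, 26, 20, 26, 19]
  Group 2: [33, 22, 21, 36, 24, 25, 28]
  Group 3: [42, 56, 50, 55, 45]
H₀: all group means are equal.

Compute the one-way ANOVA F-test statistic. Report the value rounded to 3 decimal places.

Group means [22.40, 27.00, 49.60], grand mean 32.294
SSB = Σnᵢ(x̄ᵢ−x̄)² = 2183.129; SSW = ΣΣ(x−x̄ᵢ)² = 386.400
MSB = 2183.129/2 = 1091.5647; MSW = 386.400/14 = 27.6000
F = MSB/MSW = 39.5494
df = (2, 14)

test statistic = 39.549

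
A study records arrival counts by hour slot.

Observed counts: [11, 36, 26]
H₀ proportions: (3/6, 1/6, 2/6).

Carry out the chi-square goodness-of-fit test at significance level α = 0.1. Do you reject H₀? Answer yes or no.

n = 73; E_i = n·p_i = [36.50, 12.17, 24.33]
χ² = (11−36.50)²/36.50 + (36−12.17)²/12.17 + (26−24.33)²/24.33 = 64.6164
df = 2
p-value (upper-tail) = 0.00000
At α=0.1: p < α → reject H₀

reject H₀: yes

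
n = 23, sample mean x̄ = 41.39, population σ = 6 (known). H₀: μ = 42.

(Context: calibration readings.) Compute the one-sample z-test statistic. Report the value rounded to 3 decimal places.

SE = σ/√n = 6/√23 = 1.2511
z = (x̄−μ₀)/SE = (41.39−42)/1.2511 = -0.4876

test statistic = -0.488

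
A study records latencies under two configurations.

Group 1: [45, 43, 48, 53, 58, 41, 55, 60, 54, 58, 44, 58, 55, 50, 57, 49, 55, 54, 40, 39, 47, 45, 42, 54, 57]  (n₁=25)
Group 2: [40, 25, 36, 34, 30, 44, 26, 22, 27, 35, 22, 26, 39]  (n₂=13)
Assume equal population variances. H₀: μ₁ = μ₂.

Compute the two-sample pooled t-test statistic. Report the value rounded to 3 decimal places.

test statistic = 8.272

x̄₁=50.440, s₁=6.558, n₁=25
x̄₂=31.231, s₂=7.236, n₂=13
s_p² = [24·6.558² + 12·7.236²]/36 = 46.1241
SE = √(s_p²·(1/25+1/13)) = 2.3223
t = (50.440−31.231)/2.3223 = 8.2717
df = 36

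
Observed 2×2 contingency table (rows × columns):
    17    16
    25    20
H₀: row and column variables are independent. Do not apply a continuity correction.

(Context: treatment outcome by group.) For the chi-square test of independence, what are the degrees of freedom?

df = (r−1)(c−1) = (2−1)·(2−1) = 1

degrees of freedom = 1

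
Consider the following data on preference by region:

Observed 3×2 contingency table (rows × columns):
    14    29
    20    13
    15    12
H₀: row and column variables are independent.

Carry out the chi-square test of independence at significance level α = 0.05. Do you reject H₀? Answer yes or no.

reject H₀: yes

Row totals [43, 33, 27], col totals [49, 54], n=103
χ² = (14−20.46)²/20.46 + (29−22.54)²/22.54 + (20−15.70)²/15.70 + (13−17.30)²/17.30 + (15−12.84)²/12.84 + (12−14.16)²/14.16 = 6.8241
df = 2
p-value (upper-tail) = 0.03297
At α=0.05: p < α → reject H₀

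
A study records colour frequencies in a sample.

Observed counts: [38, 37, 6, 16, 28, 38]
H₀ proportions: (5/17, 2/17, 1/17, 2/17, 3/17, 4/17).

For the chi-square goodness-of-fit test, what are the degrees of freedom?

degrees of freedom = 5

df = k − 1 = 6 − 1 = 5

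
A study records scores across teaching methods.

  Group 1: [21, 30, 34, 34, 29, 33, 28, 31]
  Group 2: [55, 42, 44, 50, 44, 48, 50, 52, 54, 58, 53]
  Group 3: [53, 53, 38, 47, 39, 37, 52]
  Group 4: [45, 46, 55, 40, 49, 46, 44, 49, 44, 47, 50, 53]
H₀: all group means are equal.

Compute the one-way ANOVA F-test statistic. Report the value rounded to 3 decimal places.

Group means [30.00, 50.00, 45.57, 47.33], grand mean 44.132
SSB = Σnᵢ(x̄ᵢ−x̄)² = 2113.961; SSW = ΣΣ(x−x̄ᵢ)² = 902.381
MSB = 2113.961/3 = 704.6537; MSW = 902.381/34 = 26.5406
F = MSB/MSW = 26.5500
df = (3, 34)

test statistic = 26.550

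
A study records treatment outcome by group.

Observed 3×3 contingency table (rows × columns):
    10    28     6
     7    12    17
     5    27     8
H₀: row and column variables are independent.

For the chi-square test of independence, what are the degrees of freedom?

degrees of freedom = 4

df = (r−1)(c−1) = (3−1)·(3−1) = 4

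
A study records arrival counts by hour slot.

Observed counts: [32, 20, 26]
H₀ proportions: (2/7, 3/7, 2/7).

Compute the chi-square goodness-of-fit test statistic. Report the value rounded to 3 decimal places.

test statistic = 10.248

n = 78; E_i = n·p_i = [22.29, 33.43, 22.29]
χ² = (32−22.29)²/22.29 + (20−33.43)²/33.43 + (26−22.29)²/22.29 = 10.2479
df = 2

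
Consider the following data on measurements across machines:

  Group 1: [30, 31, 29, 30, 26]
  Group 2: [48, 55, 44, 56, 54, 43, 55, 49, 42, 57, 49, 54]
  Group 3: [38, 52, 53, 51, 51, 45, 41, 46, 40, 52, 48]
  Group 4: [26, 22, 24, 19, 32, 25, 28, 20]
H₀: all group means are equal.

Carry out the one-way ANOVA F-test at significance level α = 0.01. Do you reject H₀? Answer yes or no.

reject H₀: yes

Group means [29.20, 50.50, 47.00, 24.50], grand mean 40.694
SSB = Σnᵢ(x̄ᵢ−x̄)² = 4349.839; SSW = ΣΣ(x−x̄ᵢ)² = 751.800
MSB = 4349.839/3 = 1449.9463; MSW = 751.800/32 = 23.4937
F = MSB/MSW = 61.7163
df = (3, 32)
p-value (upper-tail) = 0.00000
At α=0.01: p < α → reject H₀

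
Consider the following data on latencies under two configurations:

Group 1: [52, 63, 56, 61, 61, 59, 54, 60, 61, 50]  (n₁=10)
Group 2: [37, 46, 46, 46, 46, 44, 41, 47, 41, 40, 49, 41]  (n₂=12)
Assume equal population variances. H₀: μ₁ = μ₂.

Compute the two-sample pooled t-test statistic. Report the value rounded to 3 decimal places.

x̄₁=57.700, s₁=4.423, n₁=10
x̄₂=43.667, s₂=3.576, n₂=12
s_p² = [9·4.423² + 11·3.576²]/20 = 15.8383
SE = √(s_p²·(1/10+1/12)) = 1.7040
t = (57.700−43.667)/1.7040 = 8.2354
df = 20

test statistic = 8.235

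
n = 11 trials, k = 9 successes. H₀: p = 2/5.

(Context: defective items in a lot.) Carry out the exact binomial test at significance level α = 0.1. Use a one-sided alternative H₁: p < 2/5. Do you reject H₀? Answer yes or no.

Exact binomial: n=11, k=9, p₀=2/5=0.4000
P(X≤9) from Σ C(n,i)·p₀^i·(1−p₀)^(n−i)
p-value (one-sided, H₁ less) = 0.99927
At α=0.1: p ≥ α → fail to reject H₀

reject H₀: no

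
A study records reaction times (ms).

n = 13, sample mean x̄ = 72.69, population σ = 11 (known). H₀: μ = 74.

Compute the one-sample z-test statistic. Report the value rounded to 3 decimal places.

SE = σ/√n = 11/√13 = 3.0509
z = (x̄−μ₀)/SE = (72.69−74)/3.0509 = -0.4294

test statistic = -0.429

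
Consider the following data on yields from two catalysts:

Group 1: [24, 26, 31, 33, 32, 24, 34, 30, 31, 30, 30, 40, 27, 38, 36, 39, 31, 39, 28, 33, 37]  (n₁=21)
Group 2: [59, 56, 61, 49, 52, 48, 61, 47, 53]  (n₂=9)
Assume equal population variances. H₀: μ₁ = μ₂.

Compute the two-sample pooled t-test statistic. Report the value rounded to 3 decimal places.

test statistic = -10.966

x̄₁=32.048, s₁=4.822, n₁=21
x̄₂=54.000, s₂=5.500, n₂=9
s_p² = [20·4.822² + 8·5.500²]/28 = 25.2483
SE = √(s_p²·(1/21+1/9)) = 2.0019
t = (32.048−54.000)/2.0019 = -10.9657
df = 28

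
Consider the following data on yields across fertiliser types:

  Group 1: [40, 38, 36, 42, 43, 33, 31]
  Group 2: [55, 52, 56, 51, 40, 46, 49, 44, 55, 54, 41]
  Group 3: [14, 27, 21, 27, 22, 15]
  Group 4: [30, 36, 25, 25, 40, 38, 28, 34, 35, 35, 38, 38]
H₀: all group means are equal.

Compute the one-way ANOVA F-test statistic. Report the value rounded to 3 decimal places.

Group means [37.57, 49.36, 21.00, 33.50], grand mean 37.056
SSB = Σnᵢ(x̄ᵢ−x̄)² = 3366.629; SSW = ΣΣ(x−x̄ᵢ)² = 917.260
MSB = 3366.629/3 = 1122.2097; MSW = 917.260/32 = 28.6644
F = MSB/MSW = 39.1500
df = (3, 32)

test statistic = 39.150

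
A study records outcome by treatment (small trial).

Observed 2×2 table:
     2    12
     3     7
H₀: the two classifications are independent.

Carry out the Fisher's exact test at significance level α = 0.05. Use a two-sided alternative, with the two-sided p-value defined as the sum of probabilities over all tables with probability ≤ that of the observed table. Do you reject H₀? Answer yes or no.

Margins: r₁=14, r₂=10, c₁=5, c₂=19, n=24
p_obs = C(14,2)·C(10,3)/C(24,5); sum pmf over tables with pmf ≤ p_obs
p-value (two-sided) = 0.61462
At α=0.05: p ≥ α → fail to reject H₀

reject H₀: no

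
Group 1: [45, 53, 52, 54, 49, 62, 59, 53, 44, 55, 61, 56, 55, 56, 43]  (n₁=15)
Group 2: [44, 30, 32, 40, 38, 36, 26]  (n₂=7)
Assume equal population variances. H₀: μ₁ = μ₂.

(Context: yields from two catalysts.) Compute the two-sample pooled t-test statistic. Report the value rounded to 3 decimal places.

x̄₁=53.133, s₁=5.792, n₁=15
x̄₂=35.143, s₂=6.203, n₂=7
s_p² = [14·5.792² + 6·6.203²]/20 = 35.0295
SE = √(s_p²·(1/15+1/7)) = 2.7092
t = (53.133−35.143)/2.7092 = 6.6406
df = 20

test statistic = 6.641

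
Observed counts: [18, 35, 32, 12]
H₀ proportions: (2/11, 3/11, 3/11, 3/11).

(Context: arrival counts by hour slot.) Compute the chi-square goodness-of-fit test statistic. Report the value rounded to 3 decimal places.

n = 97; E_i = n·p_i = [17.64, 26.45, 26.45, 26.45]
χ² = (18−17.64)²/17.64 + (35−26.45)²/26.45 + (32−26.45)²/26.45 + (12−26.45)²/26.45 = 11.8282
df = 3

test statistic = 11.828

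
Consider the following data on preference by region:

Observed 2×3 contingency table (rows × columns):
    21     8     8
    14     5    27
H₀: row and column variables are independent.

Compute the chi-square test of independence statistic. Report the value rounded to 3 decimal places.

test statistic = 11.567

Row totals [37, 46], col totals [35, 13, 35], n=83
χ² = (21−15.60)²/15.60 + (8−5.80)²/5.80 + (8−15.60)²/15.60 + (14−19.40)²/19.40 + (5−7.20)²/7.20 + (27−19.40)²/19.40 = 11.5667
df = 2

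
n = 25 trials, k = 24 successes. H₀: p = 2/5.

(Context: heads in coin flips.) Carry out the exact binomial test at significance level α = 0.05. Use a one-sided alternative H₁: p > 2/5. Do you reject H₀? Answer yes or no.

Exact binomial: n=25, k=24, p₀=2/5=0.4000
P(X≥24) from Σ C(n,i)·p₀^i·(1−p₀)^(n−i)
p-value (one-sided, H₁ greater) = 0.00000
At α=0.05: p < α → reject H₀

reject H₀: yes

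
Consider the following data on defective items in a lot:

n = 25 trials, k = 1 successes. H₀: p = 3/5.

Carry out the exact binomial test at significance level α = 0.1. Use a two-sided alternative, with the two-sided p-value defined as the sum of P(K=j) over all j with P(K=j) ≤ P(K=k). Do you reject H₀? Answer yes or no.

reject H₀: yes

Exact binomial: n=25, k=1, p₀=3/5=0.6000
P(X=j) = C(n,j)·p₀^j·(1−p₀)^(n−j); p = Σ P(X=j) over j with P(X=j) ≤ P(X=1)
p-value (two-sided) = 0.00000
At α=0.1: p < α → reject H₀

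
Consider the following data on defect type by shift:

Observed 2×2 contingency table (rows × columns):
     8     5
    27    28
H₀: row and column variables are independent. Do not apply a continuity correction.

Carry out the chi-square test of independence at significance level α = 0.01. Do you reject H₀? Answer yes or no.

Row totals [13, 55], col totals [35, 33], n=68
χ² = (8−6.69)²/6.69 + (5−6.31)²/6.31 + (27−28.31)²/28.31 + (28−26.69)²/26.69 = 0.6522
df = 1
p-value (upper-tail) = 0.41932
At α=0.01: p ≥ α → fail to reject H₀

reject H₀: no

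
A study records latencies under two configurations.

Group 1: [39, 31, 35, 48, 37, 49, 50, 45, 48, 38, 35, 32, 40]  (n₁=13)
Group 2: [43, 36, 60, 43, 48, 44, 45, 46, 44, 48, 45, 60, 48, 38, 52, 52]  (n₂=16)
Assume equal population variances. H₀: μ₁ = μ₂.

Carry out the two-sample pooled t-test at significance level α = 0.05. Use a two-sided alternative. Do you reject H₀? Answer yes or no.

reject H₀: yes

x̄₁=40.538, s₁=6.703, n₁=13
x̄₂=47.000, s₂=6.593, n₂=16
s_p² = [12·6.703² + 15·6.593²]/27 = 44.1197
SE = √(s_p²·(1/13+1/16)) = 2.4802
t = (40.538−47.000)/2.4802 = -2.6053
df = 27
p-value (two-sided) = 0.01475
At α=0.05: p < α → reject H₀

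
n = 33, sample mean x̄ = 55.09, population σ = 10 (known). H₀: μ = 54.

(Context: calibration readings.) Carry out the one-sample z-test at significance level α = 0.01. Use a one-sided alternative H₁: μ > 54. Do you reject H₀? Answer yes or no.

reject H₀: no

SE = σ/√n = 10/√33 = 1.7408
z = (x̄−μ₀)/SE = (55.09−54)/1.7408 = 0.6262
p-value (one-sided, H₁ greater) = 0.26561
At α=0.01: p ≥ α → fail to reject H₀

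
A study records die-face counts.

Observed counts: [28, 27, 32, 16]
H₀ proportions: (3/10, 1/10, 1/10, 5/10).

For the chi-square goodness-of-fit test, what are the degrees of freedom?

df = k − 1 = 4 − 1 = 3

degrees of freedom = 3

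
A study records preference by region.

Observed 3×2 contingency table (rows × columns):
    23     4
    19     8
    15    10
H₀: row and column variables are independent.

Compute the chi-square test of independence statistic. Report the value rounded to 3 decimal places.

Row totals [27, 27, 25], col totals [57, 22], n=79
χ² = (23−19.48)²/19.48 + (4−7.52)²/7.52 + (19−19.48)²/19.48 + (8−7.52)²/7.52 + (15−18.04)²/18.04 + (10−6.96)²/6.96 = 4.1626
df = 2

test statistic = 4.163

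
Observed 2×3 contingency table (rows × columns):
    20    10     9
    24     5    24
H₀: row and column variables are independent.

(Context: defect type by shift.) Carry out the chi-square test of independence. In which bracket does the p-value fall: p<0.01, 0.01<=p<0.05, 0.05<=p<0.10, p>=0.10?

Row totals [39, 53], col totals [44, 15, 33], n=92
χ² = (20−18.65)²/18.65 + (10−6.36)²/6.36 + (9−13.99)²/13.99 + (24−25.35)²/25.35 + (5−8.64)²/8.64 + (24−19.01)²/19.01 = 6.8773
df = 2
p-value (upper-tail) = 0.03211
→ bracket: 0.01<=p<0.05

p-value bracket: 0.01<=p<0.05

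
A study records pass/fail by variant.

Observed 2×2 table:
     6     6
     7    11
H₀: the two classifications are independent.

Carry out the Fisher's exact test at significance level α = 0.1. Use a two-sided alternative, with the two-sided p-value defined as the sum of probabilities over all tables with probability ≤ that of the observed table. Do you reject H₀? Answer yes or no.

reject H₀: no

Margins: r₁=12, r₂=18, c₁=13, c₂=17, n=30
p_obs = C(12,6)·C(18,7)/C(30,13); sum pmf over tables with pmf ≤ p_obs
p-value (two-sided) = 0.71062
At α=0.1: p ≥ α → fail to reject H₀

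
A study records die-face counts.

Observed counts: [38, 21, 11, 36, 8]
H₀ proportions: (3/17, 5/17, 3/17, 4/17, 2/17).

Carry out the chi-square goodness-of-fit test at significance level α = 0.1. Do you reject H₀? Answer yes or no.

reject H₀: yes

n = 114; E_i = n·p_i = [20.12, 33.53, 20.12, 26.82, 13.41]
χ² = (38−20.12)²/20.12 + (21−33.53)²/33.53 + (11−20.12)²/20.12 + (36−26.82)²/26.82 + (8−13.41)²/13.41 = 30.0327
df = 4
p-value (upper-tail) = 0.00000
At α=0.1: p < α → reject H₀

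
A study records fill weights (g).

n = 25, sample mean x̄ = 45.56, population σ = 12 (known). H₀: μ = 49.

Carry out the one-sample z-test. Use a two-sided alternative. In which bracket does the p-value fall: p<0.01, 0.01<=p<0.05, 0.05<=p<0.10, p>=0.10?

SE = σ/√n = 12/√25 = 2.4000
z = (x̄−μ₀)/SE = (45.56−49)/2.4000 = -1.4333
p-value (two-sided) = 0.15176
→ bracket: p>=0.10

p-value bracket: p>=0.10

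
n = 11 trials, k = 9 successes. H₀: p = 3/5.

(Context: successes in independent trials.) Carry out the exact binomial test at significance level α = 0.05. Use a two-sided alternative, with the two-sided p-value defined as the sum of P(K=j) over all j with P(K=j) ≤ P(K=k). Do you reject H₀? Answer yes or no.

reject H₀: no

Exact binomial: n=11, k=9, p₀=3/5=0.6000
P(X=j) = C(n,j)·p₀^j·(1−p₀)^(n−j); p = Σ P(X=j) over j with P(X=j) ≤ P(X=9)
p-value (two-sided) = 0.21827
At α=0.05: p ≥ α → fail to reject H₀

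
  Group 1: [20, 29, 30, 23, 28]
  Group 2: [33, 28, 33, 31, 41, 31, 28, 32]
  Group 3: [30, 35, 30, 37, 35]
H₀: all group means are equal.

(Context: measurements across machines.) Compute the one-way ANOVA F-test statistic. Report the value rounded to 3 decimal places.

test statistic = 5.269

Group means [26.00, 32.12, 33.40], grand mean 30.778
SSB = Σnᵢ(x̄ᵢ−x̄)² = 163.036; SSW = ΣΣ(x−x̄ᵢ)² = 232.075
MSB = 163.036/2 = 81.5181; MSW = 232.075/15 = 15.4717
F = MSB/MSW = 5.2689
df = (2, 15)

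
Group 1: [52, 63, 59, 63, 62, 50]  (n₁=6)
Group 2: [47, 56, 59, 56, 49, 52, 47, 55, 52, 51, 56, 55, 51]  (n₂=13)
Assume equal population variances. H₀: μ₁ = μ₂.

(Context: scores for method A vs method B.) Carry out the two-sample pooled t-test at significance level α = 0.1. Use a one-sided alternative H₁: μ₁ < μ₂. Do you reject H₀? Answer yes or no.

x̄₁=58.167, s₁=5.776, n₁=6
x̄₂=52.769, s₂=3.745, n₂=13
s_p² = [5·5.776² + 12·3.745²]/17 = 19.7142
SE = √(s_p²·(1/6+1/13)) = 2.1914
t = (58.167−52.769)/2.1914 = 2.4630
df = 17
p-value (one-sided, H₁ less) = 0.98763
At α=0.1: p ≥ α → fail to reject H₀

reject H₀: no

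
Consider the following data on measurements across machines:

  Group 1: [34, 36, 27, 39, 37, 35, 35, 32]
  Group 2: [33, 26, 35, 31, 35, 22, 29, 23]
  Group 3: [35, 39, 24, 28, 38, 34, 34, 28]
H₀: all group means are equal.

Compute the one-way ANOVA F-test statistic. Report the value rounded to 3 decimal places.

test statistic = 2.386

Group means [34.38, 29.25, 32.50], grand mean 32.042
SSB = Σnᵢ(x̄ᵢ−x̄)² = 107.583; SSW = ΣΣ(x−x̄ᵢ)² = 473.375
MSB = 107.583/2 = 53.7917; MSW = 473.375/21 = 22.5417
F = MSB/MSW = 2.3863
df = (2, 21)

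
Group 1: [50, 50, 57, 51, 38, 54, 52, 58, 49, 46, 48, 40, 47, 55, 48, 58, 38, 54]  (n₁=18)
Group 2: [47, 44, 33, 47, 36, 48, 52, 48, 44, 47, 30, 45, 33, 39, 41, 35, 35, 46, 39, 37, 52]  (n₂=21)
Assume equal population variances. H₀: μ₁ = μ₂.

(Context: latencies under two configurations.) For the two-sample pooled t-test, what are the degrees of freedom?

df = n₁ + n₂ − 2 = 18 + 21 − 2 = 37

degrees of freedom = 37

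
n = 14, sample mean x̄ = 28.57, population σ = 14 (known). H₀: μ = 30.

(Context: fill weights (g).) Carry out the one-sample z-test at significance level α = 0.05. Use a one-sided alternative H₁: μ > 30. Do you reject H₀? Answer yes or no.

reject H₀: no

SE = σ/√n = 14/√14 = 3.7417
z = (x̄−μ₀)/SE = (28.57−30)/3.7417 = -0.3822
p-value (one-sided, H₁ greater) = 0.64884
At α=0.05: p ≥ α → fail to reject H₀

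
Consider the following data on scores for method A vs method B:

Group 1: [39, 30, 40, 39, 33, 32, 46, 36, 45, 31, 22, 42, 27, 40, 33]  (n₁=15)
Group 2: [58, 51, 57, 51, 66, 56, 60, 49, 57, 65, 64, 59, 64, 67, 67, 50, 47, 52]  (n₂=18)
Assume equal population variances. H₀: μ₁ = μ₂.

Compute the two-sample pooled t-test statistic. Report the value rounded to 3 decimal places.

test statistic = -9.430

x̄₁=35.667, s₁=6.747, n₁=15
x̄₂=57.778, s₂=6.674, n₂=18
s_p² = [14·6.747² + 17·6.674²]/31 = 44.9821
SE = √(s_p²·(1/15+1/18)) = 2.3447
t = (35.667−57.778)/2.3447 = -9.4301
df = 31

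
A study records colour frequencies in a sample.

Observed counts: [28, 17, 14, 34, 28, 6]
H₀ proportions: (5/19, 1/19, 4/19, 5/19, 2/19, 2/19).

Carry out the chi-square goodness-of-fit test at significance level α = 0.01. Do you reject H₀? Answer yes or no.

reject H₀: yes

n = 127; E_i = n·p_i = [33.42, 6.68, 26.74, 33.42, 13.37, 13.37]
χ² = (28−33.42)²/33.42 + (17−6.68)²/6.68 + (14−26.74)²/26.74 + (34−33.42)²/33.42 + (28−13.37)²/13.37 + (6−13.37)²/13.37 = 42.9528
df = 5
p-value (upper-tail) = 0.00000
At α=0.01: p < α → reject H₀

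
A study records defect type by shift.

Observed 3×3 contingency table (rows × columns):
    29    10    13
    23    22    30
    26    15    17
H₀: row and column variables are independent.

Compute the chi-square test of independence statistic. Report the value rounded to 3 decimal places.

Row totals [52, 75, 58], col totals [78, 47, 60], n=185
χ² = (29−21.92)²/21.92 + (10−13.21)²/13.21 + (13−16.86)²/16.86 + (23−31.62)²/31.62 + (22−19.05)²/19.05 + (30−24.32)²/24.32 + (26−24.45)²/24.45 + (15−14.74)²/14.74 + (17−18.81)²/18.81 = 8.3569
df = 4

test statistic = 8.357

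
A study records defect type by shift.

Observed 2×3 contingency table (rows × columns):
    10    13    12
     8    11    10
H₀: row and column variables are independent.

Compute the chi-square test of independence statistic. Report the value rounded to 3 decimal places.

Row totals [35, 29], col totals [18, 24, 22], n=64
χ² = (10−9.84)²/9.84 + (13−13.12)²/13.12 + (12−12.03)²/12.03 + (8−8.16)²/8.16 + (11−10.88)²/10.88 + (10−9.97)²/9.97 = 0.0083
df = 2

test statistic = 0.008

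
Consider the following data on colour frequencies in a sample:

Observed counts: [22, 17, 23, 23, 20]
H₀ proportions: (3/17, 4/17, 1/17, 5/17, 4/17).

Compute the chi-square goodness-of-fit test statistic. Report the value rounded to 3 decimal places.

test statistic = 51.786

n = 105; E_i = n·p_i = [18.53, 24.71, 6.18, 30.88, 24.71]
χ² = (22−18.53)²/18.53 + (17−24.71)²/24.71 + (23−6.18)²/6.18 + (23−30.88)²/30.88 + (20−24.71)²/24.71 = 51.7859
df = 4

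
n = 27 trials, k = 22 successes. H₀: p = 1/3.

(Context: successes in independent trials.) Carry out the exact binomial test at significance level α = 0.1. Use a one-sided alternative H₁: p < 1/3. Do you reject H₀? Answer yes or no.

reject H₀: no

Exact binomial: n=27, k=22, p₀=1/3=0.3333
P(X≤22) from Σ C(n,i)·p₀^i·(1−p₀)^(n−i)
p-value (one-sided, H₁ less) = 1.00000
At α=0.1: p ≥ α → fail to reject H₀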